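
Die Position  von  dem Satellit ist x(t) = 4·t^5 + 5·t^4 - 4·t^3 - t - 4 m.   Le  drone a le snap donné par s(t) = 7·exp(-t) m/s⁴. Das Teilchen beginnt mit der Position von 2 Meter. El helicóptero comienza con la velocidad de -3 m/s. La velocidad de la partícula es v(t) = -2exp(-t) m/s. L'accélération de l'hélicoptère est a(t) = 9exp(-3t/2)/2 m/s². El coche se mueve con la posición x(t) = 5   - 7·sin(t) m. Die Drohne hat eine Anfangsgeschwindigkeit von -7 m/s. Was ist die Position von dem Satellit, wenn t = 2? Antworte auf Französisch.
Nous avons la position x(t) = 4·t^5 + 5·t^4 - 4·t^3 - t - 4. En substituant t = 2: x(2) = 170.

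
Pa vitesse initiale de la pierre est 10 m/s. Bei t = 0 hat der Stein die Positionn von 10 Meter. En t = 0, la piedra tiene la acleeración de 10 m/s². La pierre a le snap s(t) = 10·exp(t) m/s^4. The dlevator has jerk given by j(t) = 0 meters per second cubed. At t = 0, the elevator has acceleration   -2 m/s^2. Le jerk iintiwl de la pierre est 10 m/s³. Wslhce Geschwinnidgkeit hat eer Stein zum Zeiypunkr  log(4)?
Um dies zu lösen, müssen wir 3 Integrale unserer Gleichung für den Snap s(t) = 10·exp(t) finden. Das Integral von dem Snap, mit j(0) = 10, ergibt den Ruck: j(t) = 10·exp(t). Durch Integration von dem Ruck und Verwendung der Anfangsbedingung a(0) = 10, erhalten wir a(t) = 10·exp(t). Durch Integration von der Beschleunigung und Verwendung der Anfangsbedingung v(0) = 10, erhalten wir v(t) = 10·exp(t). Wir haben die Geschwindigkeit v(t) = 10·exp(t). Durch Einsetzen von t = log(4): v(log(4)) = 40.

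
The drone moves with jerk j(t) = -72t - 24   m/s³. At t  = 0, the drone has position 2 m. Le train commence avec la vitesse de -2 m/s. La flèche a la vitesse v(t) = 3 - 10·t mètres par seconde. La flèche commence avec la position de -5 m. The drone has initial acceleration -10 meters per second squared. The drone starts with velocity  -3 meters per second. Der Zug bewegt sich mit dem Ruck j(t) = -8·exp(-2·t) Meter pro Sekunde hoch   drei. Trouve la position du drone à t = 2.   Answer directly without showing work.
La position à t = 2 est x = -104.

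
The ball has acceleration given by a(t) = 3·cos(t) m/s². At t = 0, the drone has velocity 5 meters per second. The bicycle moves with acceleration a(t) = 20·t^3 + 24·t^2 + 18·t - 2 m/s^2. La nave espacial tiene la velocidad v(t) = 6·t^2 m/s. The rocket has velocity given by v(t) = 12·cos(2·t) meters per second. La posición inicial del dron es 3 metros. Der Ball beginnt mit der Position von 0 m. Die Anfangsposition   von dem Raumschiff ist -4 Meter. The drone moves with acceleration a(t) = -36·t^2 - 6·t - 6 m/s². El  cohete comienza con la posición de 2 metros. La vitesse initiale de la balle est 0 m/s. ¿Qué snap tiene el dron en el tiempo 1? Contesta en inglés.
To solve this, we need to take 2 derivatives of our acceleration equation a(t) = -36·t^2 - 6·t - 6. Taking d/dt of a(t), we find j(t) = -72·t - 6. Taking d/dt of j(t), we find s(t) = -72. Using s(t) = -72 and substituting t = 1, we find s = -72.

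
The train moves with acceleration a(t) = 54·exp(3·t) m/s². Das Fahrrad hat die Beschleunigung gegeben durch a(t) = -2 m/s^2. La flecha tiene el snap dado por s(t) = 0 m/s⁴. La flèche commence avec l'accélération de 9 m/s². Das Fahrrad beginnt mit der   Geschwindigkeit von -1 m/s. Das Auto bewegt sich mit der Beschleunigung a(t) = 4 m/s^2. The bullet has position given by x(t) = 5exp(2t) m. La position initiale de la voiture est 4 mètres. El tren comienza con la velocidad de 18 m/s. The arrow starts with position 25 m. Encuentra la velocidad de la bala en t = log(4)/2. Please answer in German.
Ausgehend von der Position x(t) = 5·exp(2·t), nehmen wir 1 Ableitung. Mit d/dt von x(t) finden wir v(t) = 10·exp(2·t). Mit v(t) = 10·exp(2·t) und Einsetzen von t = log(4)/2, finden wir v = 40.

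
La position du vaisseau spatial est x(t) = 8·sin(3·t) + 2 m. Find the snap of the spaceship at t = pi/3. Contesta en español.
Debemos derivar nuestra ecuación de la posición x(t) = 8·sin(3·t) + 2 4 veces. Derivando la posición, obtenemos la velocidad: v(t) = 24·cos(3·t). La derivada de la velocidad da la aceleración: a(t) = -72·sin(3·t). Derivando la aceleración, obtenemos la sacudida: j(t) = -216·cos(3·t). Tomando d/dt de j(t), encontramos s(t) = 648·sin(3·t). Usando s(t) = 648·sin(3·t) y sustituyendo t = pi/3, encontramos s = 0.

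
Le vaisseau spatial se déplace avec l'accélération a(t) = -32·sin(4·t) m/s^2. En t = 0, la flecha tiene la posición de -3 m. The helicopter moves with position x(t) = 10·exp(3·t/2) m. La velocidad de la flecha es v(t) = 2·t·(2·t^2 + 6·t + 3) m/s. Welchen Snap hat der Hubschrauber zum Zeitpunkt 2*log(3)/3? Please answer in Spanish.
Para resolver esto, necesitamos tomar 4 derivadas de nuestra ecuación de la posición x(t) = 10·exp(3·t/2). Derivando la posición, obtenemos la velocidad: v(t) = 15·exp(3·t/2). Tomando d/dt de v(t), encontramos a(t) = 45·exp(3·t/2)/2. Tomando d/dt de a(t), encontramos j(t) = 135·exp(3·t/2)/4. La derivada de la sacudida da el snap: s(t) = 405·exp(3·t/2)/8. De la ecuación del snap s(t) = 405·exp(3·t/2)/8, sustituimos t = 2*log(3)/3 para obtener s = 1215/8.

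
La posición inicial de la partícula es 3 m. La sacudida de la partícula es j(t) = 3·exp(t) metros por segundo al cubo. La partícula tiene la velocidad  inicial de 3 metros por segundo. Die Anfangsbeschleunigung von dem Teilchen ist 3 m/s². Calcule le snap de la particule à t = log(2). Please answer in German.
Wir müssen unsere Gleichung für den Ruck j(t) = 3·exp(t) 1-mal ableiten. Die Ableitung von dem Ruck ergibt den Snap: s(t) = 3·exp(t). Aus der Gleichung für den Snap s(t) = 3·exp(t), setzen wir t = log(2) ein und erhalten s = 6.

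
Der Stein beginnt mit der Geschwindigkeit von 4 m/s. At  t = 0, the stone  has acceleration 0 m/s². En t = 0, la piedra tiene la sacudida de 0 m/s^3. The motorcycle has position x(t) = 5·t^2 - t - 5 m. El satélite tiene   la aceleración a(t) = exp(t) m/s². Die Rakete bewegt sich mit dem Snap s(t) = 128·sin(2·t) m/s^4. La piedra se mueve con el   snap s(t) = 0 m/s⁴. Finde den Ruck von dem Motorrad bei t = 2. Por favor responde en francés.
Nous devons dériver notre équation de la position x(t) = 5·t^2 - t - 5 3 fois. La dérivée de la position donne la vitesse: v(t) = 10·t - 1. En prenant d/dt de v(t), nous trouvons a(t) = 10. La dérivée de l'accélération donne le jerk: j(t) = 0. De l'équation du jerk j(t) = 0, nous substituons t = 2 pour obtenir j = 0.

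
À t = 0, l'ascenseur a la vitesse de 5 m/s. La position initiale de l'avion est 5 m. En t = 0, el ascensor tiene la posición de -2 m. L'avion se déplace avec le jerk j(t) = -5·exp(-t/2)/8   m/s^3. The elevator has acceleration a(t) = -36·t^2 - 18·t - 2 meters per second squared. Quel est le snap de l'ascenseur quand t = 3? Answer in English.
We must differentiate our acceleration equation a(t) = -36·t^2 - 18·t - 2 2 times. Taking d/dt of a(t), we find j(t) = -72·t - 18. Taking d/dt of j(t), we find s(t) = -72. From the given snap equation s(t) = -72, we substitute t = 3 to get s = -72.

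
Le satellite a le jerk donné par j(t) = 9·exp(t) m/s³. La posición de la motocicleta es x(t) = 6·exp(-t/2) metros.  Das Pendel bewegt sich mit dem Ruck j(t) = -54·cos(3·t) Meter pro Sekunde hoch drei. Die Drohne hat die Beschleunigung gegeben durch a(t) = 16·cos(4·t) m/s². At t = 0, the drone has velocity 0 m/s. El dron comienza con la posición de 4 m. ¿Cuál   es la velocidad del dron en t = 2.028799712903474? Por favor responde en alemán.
Wir müssen die Stammfunktion unserer Gleichung für die Beschleunigung a(t) = 16·cos(4·t) 1-mal finden. Die Stammfunktion von der Beschleunigung, mit v(0) = 0, ergibt die Geschwindigkeit: v(t) = 4·sin(4·t). Wir haben die Geschwindigkeit v(t) = 4·sin(4·t). Durch Einsetzen von t = 2.028799712903474: v(2.028799712903474) = 3.86430535727436.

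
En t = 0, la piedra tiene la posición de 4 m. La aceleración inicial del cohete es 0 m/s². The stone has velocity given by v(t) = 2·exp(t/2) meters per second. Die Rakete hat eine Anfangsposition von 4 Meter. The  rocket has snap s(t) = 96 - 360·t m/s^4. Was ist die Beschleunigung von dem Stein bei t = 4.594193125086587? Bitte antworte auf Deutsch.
Ausgehend von der Geschwindigkeit v(t) = 2·exp(t/2), nehmen wir 1 Ableitung. Durch Ableiten von der Geschwindigkeit erhalten wir die Beschleunigung: a(t) = exp(t/2). Wir haben die Beschleunigung a(t) = exp(t/2). Durch Einsetzen von t = 4.594193125086587: a(4.594193125086587) = 9.94526504014220.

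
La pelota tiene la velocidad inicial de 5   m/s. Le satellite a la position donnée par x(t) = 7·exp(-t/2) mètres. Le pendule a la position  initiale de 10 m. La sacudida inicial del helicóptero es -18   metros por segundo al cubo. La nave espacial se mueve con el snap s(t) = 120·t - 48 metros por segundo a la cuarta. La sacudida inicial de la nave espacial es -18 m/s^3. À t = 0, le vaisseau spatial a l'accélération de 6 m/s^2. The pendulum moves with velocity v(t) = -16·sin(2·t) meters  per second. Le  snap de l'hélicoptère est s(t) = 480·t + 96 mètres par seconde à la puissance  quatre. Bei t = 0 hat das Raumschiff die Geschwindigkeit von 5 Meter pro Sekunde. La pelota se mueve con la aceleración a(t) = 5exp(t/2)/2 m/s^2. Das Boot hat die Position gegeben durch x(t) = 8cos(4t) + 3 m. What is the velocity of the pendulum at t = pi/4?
From the given velocity equation v(t) = -16·sin(2·t), we substitute t = pi/4 to get v = -16.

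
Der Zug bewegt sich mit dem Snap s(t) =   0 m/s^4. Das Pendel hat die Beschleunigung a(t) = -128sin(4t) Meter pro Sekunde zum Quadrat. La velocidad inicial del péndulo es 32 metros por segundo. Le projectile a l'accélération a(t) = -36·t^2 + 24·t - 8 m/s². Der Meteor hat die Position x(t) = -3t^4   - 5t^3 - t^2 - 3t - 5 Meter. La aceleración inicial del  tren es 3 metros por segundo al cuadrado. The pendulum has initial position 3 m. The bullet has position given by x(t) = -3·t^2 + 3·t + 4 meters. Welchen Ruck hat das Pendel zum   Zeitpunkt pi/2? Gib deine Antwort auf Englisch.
Starting from acceleration a(t) = -128·sin(4·t), we take 1 derivative. Differentiating acceleration, we get jerk: j(t) = -512·cos(4·t). We have jerk j(t) = -512·cos(4·t). Substituting t = pi/2: j(pi/2) = -512.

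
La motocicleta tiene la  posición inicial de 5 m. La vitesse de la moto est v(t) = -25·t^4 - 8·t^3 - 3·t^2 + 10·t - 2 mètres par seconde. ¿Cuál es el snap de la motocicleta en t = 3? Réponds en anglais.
We must differentiate our velocity equation v(t) = -25·t^4 - 8·t^3 - 3·t^2 + 10·t - 2 3 times. The derivative of velocity gives acceleration: a(t) = -100·t^3 - 24·t^2 - 6·t + 10. Differentiating acceleration, we get jerk: j(t) = -300·t^2 - 48·t - 6. Differentiating jerk, we get snap: s(t) = -600·t - 48. Using s(t) = -600·t - 48 and substituting t = 3, we find s = -1848.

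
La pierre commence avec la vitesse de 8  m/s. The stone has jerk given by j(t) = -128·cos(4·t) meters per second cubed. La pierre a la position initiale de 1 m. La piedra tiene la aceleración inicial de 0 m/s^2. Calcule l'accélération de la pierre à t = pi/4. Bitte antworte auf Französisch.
Pour résoudre ceci, nous devons prendre 1 primitive de notre équation du jerk j(t) = -128·cos(4·t). En prenant ∫j(t)dt et en appliquant a(0) = 0, nous trouvons a(t) = -32·sin(4·t). En utilisant a(t) = -32·sin(4·t) et en substituant t = pi/4, nous trouvons a = 0.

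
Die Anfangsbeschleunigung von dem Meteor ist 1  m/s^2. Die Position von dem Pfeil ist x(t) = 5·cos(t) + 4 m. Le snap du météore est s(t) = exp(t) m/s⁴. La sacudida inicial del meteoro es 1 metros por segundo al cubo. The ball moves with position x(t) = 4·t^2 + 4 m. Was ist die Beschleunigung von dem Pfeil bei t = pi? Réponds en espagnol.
Partiendo de la posición x(t) = 5·cos(t) + 4, tomamos 2 derivadas. Derivando la posición, obtenemos la velocidad: v(t) = -5·sin(t). Derivando la velocidad, obtenemos la aceleración: a(t) = -5·cos(t). De la ecuación de la aceleración a(t) = -5·cos(t), sustituimos t = pi para obtener a = 5.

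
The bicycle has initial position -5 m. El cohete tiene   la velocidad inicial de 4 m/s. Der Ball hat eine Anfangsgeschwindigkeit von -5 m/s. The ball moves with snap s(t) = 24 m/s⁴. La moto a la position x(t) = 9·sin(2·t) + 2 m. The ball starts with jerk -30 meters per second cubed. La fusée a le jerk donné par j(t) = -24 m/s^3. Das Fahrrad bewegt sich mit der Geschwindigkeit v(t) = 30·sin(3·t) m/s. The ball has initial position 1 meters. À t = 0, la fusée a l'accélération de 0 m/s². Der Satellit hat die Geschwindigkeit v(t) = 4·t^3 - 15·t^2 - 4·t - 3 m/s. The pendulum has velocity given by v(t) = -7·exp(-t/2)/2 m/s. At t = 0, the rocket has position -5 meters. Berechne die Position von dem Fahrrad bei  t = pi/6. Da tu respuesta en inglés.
To find the answer, we compute 1 integral of v(t) = 30·sin(3·t). The integral of velocity is position. Using x(0) = -5, we get x(t) = 5 - 10·cos(3·t). Using x(t) = 5 - 10·cos(3·t) and substituting t = pi/6, we find x = 5.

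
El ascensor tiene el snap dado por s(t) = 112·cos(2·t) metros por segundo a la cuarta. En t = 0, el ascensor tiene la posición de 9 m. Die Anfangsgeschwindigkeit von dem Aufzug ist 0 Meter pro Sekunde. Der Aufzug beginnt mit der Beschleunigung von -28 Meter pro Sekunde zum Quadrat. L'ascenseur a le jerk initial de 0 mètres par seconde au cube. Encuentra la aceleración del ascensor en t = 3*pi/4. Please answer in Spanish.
Para resolver esto, necesitamos tomar 2 antiderivadas de nuestra ecuación del snap s(t) = 112·cos(2·t). La integral del snap, con j(0) = 0, da la sacudida: j(t) = 56·sin(2·t). Integrando la sacudida y usando la condición inicial a(0) = -28, obtenemos a(t) = -28·cos(2·t). Usando a(t) = -28·cos(2·t) y sustituyendo t = 3*pi/4, encontramos a = 0.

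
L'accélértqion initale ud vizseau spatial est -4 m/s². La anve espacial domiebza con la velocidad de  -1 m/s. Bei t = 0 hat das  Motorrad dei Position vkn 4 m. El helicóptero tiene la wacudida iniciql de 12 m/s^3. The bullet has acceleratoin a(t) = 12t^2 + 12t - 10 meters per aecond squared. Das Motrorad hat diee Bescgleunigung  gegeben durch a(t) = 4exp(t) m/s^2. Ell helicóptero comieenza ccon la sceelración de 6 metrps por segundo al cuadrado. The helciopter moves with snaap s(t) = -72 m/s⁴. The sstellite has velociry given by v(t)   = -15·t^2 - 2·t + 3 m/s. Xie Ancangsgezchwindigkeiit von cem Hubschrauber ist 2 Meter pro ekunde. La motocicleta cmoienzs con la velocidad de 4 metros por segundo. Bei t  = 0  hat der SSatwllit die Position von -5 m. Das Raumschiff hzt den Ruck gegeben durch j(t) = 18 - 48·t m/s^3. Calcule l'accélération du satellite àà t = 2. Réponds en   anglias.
Starting from velocity v(t) = -15·t^2 - 2·t + 3, we take 1 derivative. Differentiating velocity, we get acceleration: a(t) = -30·t - 2. From the given acceleration equation a(t) = -30·t - 2, we substitute t = 2 to get a = -62.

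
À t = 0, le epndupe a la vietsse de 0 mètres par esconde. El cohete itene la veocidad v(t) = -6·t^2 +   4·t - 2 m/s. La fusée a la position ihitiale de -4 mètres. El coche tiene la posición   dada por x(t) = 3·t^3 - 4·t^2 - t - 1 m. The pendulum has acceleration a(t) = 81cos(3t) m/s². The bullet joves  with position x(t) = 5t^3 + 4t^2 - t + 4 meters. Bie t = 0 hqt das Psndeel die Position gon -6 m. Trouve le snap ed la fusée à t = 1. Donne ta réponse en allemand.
Um dies zu lösen, müssen wir 3 Ableitungen unserer Gleichung für die Geschwindigkeit v(t) = -6·t^2 + 4·t - 2 nehmen. Durch Ableiten von der Geschwindigkeit erhalten wir die Beschleunigung: a(t) = 4 - 12·t. Mit d/dt von a(t) finden wir j(t) = -12. Durch Ableiten von dem Ruck erhalten wir den Snap: s(t) = 0. Aus der Gleichung für den Snap s(t) = 0, setzen wir t = 1 ein und erhalten s = 0.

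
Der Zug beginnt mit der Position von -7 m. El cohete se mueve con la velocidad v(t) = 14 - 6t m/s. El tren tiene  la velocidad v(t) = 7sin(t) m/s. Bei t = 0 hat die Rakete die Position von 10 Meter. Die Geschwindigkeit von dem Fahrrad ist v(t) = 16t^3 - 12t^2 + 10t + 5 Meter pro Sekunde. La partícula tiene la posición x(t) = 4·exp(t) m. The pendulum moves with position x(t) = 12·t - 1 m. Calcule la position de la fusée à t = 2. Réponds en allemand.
Wir müssen die Stammfunktion unserer Gleichung für die Geschwindigkeit v(t) = 14 - 6·t 1-mal finden. Das Integral von der Geschwindigkeit ist die Position. Mit x(0) = 10 erhalten wir x(t) = -3·t^2 + 14·t + 10. Mit x(t) = -3·t^2 + 14·t + 10 und Einsetzen von t = 2, finden wir x = 26.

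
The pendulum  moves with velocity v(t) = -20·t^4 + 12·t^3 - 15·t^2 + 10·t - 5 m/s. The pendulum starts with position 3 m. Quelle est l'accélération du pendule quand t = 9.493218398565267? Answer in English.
To solve this, we need to take 1 derivative of our velocity equation v(t) = -20·t^4 + 12·t^3 - 15·t^2 + 10·t - 5. The derivative of velocity gives acceleration: a(t) = -80·t^3 + 36·t^2 - 30·t + 10. From the given acceleration equation a(t) = -80·t^3 + 36·t^2 - 30·t + 10, we substitute t = 9.493218398565267 to get a = -65473.6488571359.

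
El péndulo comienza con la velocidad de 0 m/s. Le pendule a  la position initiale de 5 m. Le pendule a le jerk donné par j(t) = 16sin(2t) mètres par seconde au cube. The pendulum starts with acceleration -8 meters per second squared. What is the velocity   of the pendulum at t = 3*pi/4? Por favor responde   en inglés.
To find the answer, we compute 2 antiderivatives of j(t) = 16·sin(2·t). Integrating jerk and using the initial condition a(0) = -8, we get a(t) = -8·cos(2·t). Taking ∫a(t)dt and applying v(0) = 0, we find v(t) = -4·sin(2·t). We have velocity v(t) = -4·sin(2·t). Substituting t = 3*pi/4: v(3*pi/4) = 4.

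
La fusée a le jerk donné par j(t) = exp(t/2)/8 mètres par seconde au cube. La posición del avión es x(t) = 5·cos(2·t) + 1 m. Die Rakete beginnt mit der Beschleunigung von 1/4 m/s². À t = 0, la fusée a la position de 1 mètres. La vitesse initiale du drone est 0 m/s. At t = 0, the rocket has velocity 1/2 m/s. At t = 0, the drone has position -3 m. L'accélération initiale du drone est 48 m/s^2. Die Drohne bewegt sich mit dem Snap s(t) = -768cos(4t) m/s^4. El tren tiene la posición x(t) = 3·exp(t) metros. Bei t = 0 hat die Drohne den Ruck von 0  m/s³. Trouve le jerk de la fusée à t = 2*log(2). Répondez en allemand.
Wir haben den Ruck j(t) = exp(t/2)/8. Durch Einsetzen von t = 2*log(2): j(2*log(2)) = 1/4.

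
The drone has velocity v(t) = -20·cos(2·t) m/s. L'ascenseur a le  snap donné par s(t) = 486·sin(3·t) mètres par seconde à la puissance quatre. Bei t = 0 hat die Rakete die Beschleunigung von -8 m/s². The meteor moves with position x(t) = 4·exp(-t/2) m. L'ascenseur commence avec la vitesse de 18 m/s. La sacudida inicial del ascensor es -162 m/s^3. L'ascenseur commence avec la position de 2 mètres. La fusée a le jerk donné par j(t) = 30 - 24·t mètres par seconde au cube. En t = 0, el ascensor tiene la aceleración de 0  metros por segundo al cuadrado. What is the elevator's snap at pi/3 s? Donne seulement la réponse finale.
The answer is 0.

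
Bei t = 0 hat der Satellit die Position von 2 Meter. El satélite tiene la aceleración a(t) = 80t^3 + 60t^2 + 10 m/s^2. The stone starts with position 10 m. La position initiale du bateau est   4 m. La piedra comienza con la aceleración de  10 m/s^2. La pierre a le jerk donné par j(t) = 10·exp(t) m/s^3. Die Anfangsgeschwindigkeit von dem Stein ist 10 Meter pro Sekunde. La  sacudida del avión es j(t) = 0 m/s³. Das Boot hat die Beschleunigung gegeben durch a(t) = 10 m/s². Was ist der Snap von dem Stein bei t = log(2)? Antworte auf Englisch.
Starting from jerk j(t) = 10·exp(t), we take 1 derivative. Taking d/dt of j(t), we find s(t) = 10·exp(t). From the given snap equation s(t) = 10·exp(t), we substitute t = log(2) to get s = 20.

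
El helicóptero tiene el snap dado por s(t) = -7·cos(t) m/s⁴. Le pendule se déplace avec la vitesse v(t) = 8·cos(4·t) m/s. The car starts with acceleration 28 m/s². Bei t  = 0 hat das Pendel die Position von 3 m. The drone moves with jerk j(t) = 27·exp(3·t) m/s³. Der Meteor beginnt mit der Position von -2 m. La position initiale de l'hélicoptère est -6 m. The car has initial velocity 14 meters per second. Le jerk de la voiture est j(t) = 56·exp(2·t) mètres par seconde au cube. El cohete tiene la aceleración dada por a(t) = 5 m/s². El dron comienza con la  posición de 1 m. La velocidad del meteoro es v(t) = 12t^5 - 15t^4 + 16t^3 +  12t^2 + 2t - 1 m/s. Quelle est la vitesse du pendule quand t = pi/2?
Nous avons la vitesse v(t) = 8·cos(4·t). En substituant t = pi/2: v(pi/2) = 8.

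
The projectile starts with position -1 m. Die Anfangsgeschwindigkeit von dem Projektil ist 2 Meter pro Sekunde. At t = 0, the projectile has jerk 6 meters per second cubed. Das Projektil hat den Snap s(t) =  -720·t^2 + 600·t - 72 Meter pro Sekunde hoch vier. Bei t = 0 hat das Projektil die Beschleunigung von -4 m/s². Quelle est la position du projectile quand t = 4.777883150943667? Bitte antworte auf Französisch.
En partant du snap s(t) = -720·t^2 + 600·t - 72, nous prenons 4 intégrales. En prenant ∫s(t)dt et en appliquant j(0) = 6, nous trouvons j(t) = -240·t^3 + 300·t^2 - 72·t + 6. En intégrant le jerk et en utilisant la condition initiale a(0) = -4, nous obtenons a(t) = -60·t^4 + 100·t^3 - 36·t^2 + 6·t - 4. En prenant ∫a(t)dt et en appliquant v(0) = 2, nous trouvons v(t) = -12·t^5 + 25·t^4 - 12·t^3 + 3·t^2 - 4·t + 2. La primitive de la vitesse, avec x(0) = -1, donne la position: x(t) = -2·t^6 + 5·t^5 - 3·t^4 + t^3 - 2·t^2 + 2·t - 1. Nous avons la position x(t) = -2·t^6 + 5·t^5 - 3·t^4 + t^3 - 2·t^2 + 2·t - 1. En substituant t = 4.777883150943667: x(4.777883150943667) = -12834.6965666069.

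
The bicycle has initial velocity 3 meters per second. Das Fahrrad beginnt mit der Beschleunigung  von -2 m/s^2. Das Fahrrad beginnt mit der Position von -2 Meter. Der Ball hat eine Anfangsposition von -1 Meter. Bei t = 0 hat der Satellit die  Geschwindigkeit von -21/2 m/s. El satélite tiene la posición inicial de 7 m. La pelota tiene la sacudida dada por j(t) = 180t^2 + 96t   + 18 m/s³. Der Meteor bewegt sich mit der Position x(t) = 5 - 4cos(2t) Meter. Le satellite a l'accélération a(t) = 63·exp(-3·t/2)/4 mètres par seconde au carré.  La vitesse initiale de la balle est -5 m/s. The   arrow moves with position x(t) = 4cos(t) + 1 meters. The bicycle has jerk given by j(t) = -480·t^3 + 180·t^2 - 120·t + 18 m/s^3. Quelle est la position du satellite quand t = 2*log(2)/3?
En partant de l'accélération a(t) = 63·exp(-3·t/2)/4, nous prenons 2 primitives. La primitive de l'accélération, avec v(0) = -21/2, donne la vitesse: v(t) = -21·exp(-3·t/2)/2. L'intégrale de la vitesse, avec x(0) = 7, donne la position: x(t) = 7·exp(-3·t/2). Nous avons la position x(t) = 7·exp(-3·t/2). En substituant t = 2*log(2)/3: x(2*log(2)/3) = 7/2.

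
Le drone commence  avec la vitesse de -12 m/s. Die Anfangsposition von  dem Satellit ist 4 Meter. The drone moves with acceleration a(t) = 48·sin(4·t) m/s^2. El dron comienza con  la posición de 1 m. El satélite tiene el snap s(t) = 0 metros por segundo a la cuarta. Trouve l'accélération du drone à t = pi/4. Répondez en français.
En utilisant a(t) = 48·sin(4·t) et en substituant t = pi/4, nous trouvons a = 0.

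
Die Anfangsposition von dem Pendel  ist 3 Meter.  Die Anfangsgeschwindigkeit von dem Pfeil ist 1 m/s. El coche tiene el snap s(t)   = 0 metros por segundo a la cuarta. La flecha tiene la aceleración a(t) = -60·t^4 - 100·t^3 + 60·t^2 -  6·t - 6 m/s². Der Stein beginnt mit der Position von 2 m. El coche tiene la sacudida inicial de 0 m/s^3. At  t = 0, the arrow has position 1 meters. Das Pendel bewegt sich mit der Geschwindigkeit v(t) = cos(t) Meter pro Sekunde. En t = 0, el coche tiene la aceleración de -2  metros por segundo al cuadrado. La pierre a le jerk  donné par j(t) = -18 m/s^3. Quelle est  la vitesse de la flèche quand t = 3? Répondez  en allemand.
Um dies zu lösen, müssen wir 1 Integral unserer Gleichung für die Beschleunigung a(t) = -60·t^4 - 100·t^3 + 60·t^2 - 6·t - 6 finden. Mit ∫a(t)dt und Anwendung von v(0) = 1, finden wir v(t) = -12·t^5 - 25·t^4 + 20·t^3 - 3·t^2 - 6·t + 1. Wir haben die Geschwindigkeit v(t) = -12·t^5 - 25·t^4 + 20·t^3 - 3·t^2 - 6·t + 1. Durch Einsetzen von t = 3: v(3) = -4445.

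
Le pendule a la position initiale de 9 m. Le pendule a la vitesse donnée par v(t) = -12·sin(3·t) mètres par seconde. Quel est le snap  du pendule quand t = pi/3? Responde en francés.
Nous devons dériver notre équation de la vitesse v(t) = -12·sin(3·t) 3 fois. En dérivant la vitesse, nous obtenons l'accélération: a(t) = -36·cos(3·t). En prenant d/dt de a(t), nous trouvons j(t) = 108·sin(3·t). En dérivant le jerk, nous obtenons le snap: s(t) = 324·cos(3·t). En utilisant s(t) = 324·cos(3·t) et en substituant t = pi/3, nous trouvons s = -324.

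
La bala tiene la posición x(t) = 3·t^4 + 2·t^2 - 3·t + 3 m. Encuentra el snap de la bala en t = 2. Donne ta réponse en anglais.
We must differentiate our position equation x(t) = 3·t^4 + 2·t^2 - 3·t + 3 4 times. Differentiating position, we get velocity: v(t) = 12·t^3 + 4·t - 3. Differentiating velocity, we get acceleration: a(t) = 36·t^2 + 4. The derivative of acceleration gives jerk: j(t) = 72·t. Taking d/dt of j(t), we find s(t) = 72. We have snap s(t) = 72. Substituting t = 2: s(2) = 72.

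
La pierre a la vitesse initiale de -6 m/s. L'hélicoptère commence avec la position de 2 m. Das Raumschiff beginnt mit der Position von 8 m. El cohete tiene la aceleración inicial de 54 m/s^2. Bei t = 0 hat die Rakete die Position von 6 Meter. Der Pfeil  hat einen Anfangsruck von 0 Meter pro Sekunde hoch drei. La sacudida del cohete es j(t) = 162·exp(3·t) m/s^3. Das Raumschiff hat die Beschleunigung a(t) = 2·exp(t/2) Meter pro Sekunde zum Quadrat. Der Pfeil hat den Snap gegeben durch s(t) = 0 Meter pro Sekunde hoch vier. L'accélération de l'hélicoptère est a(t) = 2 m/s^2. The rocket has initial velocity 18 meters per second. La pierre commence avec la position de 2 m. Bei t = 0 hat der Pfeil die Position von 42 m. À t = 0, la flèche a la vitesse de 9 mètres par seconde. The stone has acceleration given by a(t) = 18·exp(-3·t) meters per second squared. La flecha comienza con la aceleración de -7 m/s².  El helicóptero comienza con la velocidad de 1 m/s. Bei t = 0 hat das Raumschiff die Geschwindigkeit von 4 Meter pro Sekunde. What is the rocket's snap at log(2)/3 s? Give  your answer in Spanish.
Partiendo de la sacudida j(t) = 162·exp(3·t), tomamos 1 derivada. Derivando la sacudida, obtenemos el snap: s(t) = 486·exp(3·t). Usando s(t) = 486·exp(3·t) y sustituyendo t = log(2)/3, encontramos s = 972.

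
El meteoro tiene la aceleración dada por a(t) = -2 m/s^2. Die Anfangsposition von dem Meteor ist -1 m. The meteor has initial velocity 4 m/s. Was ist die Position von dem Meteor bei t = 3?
Wir müssen unsere Gleichung für die Beschleunigung a(t) = -2 2-mal integrieren. Das Integral von der Beschleunigung, mit v(0) = 4, ergibt die Geschwindigkeit: v(t) = 4 - 2·t. Durch Integration von der Geschwindigkeit und Verwendung der Anfangsbedingung x(0) = -1, erhalten wir x(t) = -t^2 + 4·t - 1. Mit x(t) = -t^2 + 4·t - 1 und Einsetzen von t = 3, finden wir x = 2.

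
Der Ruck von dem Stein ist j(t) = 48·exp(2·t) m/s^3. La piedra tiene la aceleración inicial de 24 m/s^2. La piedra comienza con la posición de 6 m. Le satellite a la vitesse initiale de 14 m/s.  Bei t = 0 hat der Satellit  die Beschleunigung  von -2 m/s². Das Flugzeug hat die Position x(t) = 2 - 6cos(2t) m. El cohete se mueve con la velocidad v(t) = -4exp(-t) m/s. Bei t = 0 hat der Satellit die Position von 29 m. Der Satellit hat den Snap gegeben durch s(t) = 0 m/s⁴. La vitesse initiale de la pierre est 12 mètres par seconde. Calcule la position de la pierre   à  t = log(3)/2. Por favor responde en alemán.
Ausgehend von dem Ruck j(t) = 48·exp(2·t), nehmen wir 3 Stammfunktionen. Mit ∫j(t)dt und Anwendung von a(0) = 24, finden wir a(t) = 24·exp(2·t). Das Integral von der Beschleunigung ist die Geschwindigkeit. Mit v(0) = 12 erhalten wir v(t) = 12·exp(2·t). Mit ∫v(t)dt und Anwendung von x(0) = 6, finden wir x(t) = 6·exp(2·t). Mit x(t) = 6·exp(2·t) und Einsetzen von t = log(3)/2, finden wir x = 18.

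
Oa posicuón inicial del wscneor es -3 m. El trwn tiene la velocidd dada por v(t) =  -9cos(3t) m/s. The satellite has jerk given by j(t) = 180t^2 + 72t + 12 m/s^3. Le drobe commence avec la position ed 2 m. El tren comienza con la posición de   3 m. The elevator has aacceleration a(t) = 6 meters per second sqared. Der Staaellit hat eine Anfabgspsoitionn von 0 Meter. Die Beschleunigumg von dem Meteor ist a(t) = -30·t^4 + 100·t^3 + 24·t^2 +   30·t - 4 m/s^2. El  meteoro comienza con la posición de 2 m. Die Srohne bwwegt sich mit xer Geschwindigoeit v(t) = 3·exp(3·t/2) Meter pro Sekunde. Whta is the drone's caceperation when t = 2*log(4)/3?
Starting from velocity v(t) = 3·exp(3·t/2), we take 1 derivative. The derivative of velocity gives acceleration: a(t) = 9·exp(3·t/2)/2. We have acceleration a(t) = 9·exp(3·t/2)/2. Substituting t = 2*log(4)/3: a(2*log(4)/3) = 18.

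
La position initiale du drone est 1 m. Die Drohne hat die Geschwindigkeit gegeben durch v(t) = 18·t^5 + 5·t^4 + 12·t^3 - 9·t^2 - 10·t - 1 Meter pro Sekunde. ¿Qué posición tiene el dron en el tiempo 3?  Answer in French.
En partant de la vitesse v(t) = 18·t^5 + 5·t^4 + 12·t^3 - 9·t^2 - 10·t - 1, nous prenons 1 primitive. L'intégrale de la vitesse est la position. En utilisant x(0) = 1, nous obtenons x(t) = 3·t^6 + t^5 + 3·t^4 - 3·t^3 - 5·t^2 - t + 1. De l'équation de la position x(t) = 3·t^6 + t^5 + 3·t^4 - 3·t^3 - 5·t^2 - t + 1, nous substituons t = 3 pour obtenir x = 2545.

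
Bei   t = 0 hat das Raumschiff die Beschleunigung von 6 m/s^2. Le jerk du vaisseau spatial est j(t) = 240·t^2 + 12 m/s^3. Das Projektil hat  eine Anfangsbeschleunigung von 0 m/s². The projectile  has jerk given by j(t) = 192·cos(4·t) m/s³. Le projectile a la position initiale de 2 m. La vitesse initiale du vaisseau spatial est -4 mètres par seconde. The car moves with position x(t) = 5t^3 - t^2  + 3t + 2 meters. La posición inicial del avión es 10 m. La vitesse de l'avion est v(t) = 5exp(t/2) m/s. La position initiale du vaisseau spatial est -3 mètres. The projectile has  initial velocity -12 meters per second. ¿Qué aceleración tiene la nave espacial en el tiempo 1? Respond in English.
To find the answer, we compute 1 integral of j(t) = 240·t^2 + 12. Taking ∫j(t)dt and applying a(0) = 6, we find a(t) = 80·t^3 + 12·t + 6. Using a(t) = 80·t^3 + 12·t + 6 and substituting t = 1, we find a = 98.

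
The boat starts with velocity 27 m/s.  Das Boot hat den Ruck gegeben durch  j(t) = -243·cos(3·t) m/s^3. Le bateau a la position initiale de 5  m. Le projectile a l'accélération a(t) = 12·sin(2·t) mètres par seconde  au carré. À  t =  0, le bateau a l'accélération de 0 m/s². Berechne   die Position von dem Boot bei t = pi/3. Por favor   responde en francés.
Nous devons intégrer notre équation du jerk j(t) = -243·cos(3·t) 3 fois. La primitive du jerk est l'accélération. En utilisant a(0) = 0, nous obtenons a(t) = -81·sin(3·t). En prenant ∫a(t)dt et en appliquant v(0) = 27, nous trouvons v(t) = 27·cos(3·t). L'intégrale de la vitesse est la position. En utilisant x(0) = 5, nous obtenons x(t) = 9·sin(3·t) + 5. De l'équation de la position x(t) = 9·sin(3·t) + 5, nous substituons t = pi/3 pour obtenir x = 5.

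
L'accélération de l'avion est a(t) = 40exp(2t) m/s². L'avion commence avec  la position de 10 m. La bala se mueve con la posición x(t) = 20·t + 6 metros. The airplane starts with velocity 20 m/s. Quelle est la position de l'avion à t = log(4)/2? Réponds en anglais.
We need to integrate our acceleration equation a(t) = 40·exp(2·t) 2 times. Integrating acceleration and using the initial condition v(0) = 20, we get v(t) = 20·exp(2·t). The integral of velocity, with x(0) = 10, gives position: x(t) = 10·exp(2·t). Using x(t) = 10·exp(2·t) and substituting t = log(4)/2, we find x = 40.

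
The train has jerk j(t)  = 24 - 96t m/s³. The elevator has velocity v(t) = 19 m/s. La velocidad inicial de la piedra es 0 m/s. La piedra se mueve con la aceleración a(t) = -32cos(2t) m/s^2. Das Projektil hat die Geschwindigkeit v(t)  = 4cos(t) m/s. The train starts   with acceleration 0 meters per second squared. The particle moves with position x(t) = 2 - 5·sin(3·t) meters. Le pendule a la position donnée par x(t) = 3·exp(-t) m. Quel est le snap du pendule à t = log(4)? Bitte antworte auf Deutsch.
Um dies zu lösen, müssen wir 4 Ableitungen unserer Gleichung für die Position x(t) = 3·exp(-t) nehmen. Durch Ableiten von der Position erhalten wir die Geschwindigkeit: v(t) = -3·exp(-t). Die Ableitung von der Geschwindigkeit ergibt die Beschleunigung: a(t) = 3·exp(-t). Mit d/dt von a(t) finden wir j(t) = -3·exp(-t). Mit d/dt von j(t) finden wir s(t) = 3·exp(-t). Mit s(t) = 3·exp(-t) und Einsetzen von t = log(4), finden wir s = 3/4.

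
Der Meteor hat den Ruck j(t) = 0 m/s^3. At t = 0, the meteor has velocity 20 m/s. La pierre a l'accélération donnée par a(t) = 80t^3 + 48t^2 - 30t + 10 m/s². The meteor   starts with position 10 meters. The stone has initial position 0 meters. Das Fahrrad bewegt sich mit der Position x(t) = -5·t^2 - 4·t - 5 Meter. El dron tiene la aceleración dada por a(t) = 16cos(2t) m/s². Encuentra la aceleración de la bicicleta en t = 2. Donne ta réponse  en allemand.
Ausgehend von der Position x(t) = -5·t^2 - 4·t - 5, nehmen wir 2 Ableitungen. Durch Ableiten von der Position erhalten wir die Geschwindigkeit: v(t) = -10·t - 4. Durch Ableiten von der Geschwindigkeit erhalten wir die Beschleunigung: a(t) = -10. Aus der Gleichung für die Beschleunigung a(t) = -10, setzen wir t = 2 ein und erhalten a = -10.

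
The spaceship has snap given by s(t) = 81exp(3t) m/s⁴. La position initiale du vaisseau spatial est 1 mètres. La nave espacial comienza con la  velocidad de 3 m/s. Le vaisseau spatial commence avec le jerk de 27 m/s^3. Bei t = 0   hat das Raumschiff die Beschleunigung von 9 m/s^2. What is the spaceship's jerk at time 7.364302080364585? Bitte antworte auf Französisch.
Nous devons intégrer notre équation du snap s(t) = 81·exp(3·t) 1 fois. L'intégrale du snap, avec j(0) = 27, donne le jerk: j(t) = 27·exp(3·t). En utilisant j(t) = 27·exp(3·t) et en substituant t = 7.364302080364585, nous trouvons j = 106216266980.420.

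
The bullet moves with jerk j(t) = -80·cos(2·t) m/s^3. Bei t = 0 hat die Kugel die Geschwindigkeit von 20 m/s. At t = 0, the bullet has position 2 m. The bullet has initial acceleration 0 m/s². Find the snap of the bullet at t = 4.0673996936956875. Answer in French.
Nous devons dériver notre équation du jerk j(t) = -80·cos(2·t) 1 fois. La dérivée du jerk donne le snap: s(t) = 160·sin(2·t). En utilisant s(t) = 160·sin(2·t) et en substituant t = 4.0673996936956875, nous trouvons s = 153.732660195404.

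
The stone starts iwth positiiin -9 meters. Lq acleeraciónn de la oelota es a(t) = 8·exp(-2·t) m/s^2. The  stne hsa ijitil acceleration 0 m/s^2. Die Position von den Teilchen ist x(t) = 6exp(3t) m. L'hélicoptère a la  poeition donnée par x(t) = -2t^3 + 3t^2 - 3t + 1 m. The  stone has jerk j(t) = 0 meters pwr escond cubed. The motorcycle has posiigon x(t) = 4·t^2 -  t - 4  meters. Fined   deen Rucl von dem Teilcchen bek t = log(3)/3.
Um dies zu lösen, müssen wir 3 Ableitungen unserer Gleichung für die Position x(t) = 6·exp(3·t) nehmen. Mit d/dt von x(t) finden wir v(t) = 18·exp(3·t). Mit d/dt von v(t) finden wir a(t) = 54·exp(3·t). Die Ableitung von der Beschleunigung ergibt den Ruck: j(t) = 162·exp(3·t). Mit j(t) = 162·exp(3·t) und Einsetzen von t = log(3)/3, finden wir j = 486.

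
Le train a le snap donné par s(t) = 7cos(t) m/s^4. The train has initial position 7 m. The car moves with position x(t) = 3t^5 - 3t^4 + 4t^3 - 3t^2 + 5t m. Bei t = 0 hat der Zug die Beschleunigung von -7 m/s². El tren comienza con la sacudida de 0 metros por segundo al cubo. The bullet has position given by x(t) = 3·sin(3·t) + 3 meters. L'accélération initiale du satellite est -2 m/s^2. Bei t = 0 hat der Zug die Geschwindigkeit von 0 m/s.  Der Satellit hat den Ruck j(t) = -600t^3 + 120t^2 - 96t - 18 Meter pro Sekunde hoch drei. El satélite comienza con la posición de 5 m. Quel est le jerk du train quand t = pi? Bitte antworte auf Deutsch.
Wir müssen unsere Gleichung für den Snap s(t) = 7·cos(t) 1-mal integrieren. Die Stammfunktion von dem Snap, mit j(0) = 0, ergibt den Ruck: j(t) = 7·sin(t). Aus der Gleichung für den Ruck j(t) = 7·sin(t), setzen wir t = pi ein und erhalten j = 0.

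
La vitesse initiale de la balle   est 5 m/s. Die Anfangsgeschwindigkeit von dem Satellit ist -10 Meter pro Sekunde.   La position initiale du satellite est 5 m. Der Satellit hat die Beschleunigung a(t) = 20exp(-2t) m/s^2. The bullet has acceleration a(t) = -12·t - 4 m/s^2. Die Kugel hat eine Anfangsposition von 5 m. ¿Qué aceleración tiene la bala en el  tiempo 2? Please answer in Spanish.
Tenemos la aceleración a(t) = -12·t - 4. Sustituyendo t = 2: a(2) = -28.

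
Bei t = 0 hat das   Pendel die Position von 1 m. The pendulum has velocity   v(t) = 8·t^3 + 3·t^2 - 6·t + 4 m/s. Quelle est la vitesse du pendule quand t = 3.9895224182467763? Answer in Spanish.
Tenemos la velocidad v(t) = 8·t^3 + 3·t^2 - 6·t + 4. Sustituyendo t = 3.9895224182467763: v(3.9895224182467763) = 535.798871125616.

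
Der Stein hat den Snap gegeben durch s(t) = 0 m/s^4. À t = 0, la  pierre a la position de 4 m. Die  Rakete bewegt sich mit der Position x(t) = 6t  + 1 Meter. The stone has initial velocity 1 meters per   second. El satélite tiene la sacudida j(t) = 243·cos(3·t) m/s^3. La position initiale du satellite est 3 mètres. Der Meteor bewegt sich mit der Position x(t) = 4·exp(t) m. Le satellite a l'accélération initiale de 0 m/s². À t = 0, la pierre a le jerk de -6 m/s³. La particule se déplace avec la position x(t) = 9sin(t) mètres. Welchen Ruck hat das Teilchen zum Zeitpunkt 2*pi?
Um dies zu lösen, müssen wir 3 Ableitungen unserer Gleichung für die Position x(t) = 9·sin(t) nehmen. Durch Ableiten von der Position erhalten wir die Geschwindigkeit: v(t) = 9·cos(t). Mit d/dt von v(t) finden wir a(t) = -9·sin(t). Durch Ableiten von der Beschleunigung erhalten wir den Ruck: j(t) = -9·cos(t). Wir haben den Ruck j(t) = -9·cos(t). Durch Einsetzen von t = 2*pi: j(2*pi) = -9.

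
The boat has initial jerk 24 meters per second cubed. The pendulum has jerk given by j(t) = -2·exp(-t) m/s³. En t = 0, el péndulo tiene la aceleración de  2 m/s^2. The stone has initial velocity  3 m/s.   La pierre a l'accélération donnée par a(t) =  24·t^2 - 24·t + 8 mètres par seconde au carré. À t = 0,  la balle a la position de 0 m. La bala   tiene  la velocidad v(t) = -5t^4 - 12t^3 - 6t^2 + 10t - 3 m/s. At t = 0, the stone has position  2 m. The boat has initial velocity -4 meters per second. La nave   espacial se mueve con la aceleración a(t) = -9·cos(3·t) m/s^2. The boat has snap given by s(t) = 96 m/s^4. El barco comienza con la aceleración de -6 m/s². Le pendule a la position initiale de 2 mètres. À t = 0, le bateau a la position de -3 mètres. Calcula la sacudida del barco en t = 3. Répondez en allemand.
Wir müssen unsere Gleichung für den Snap s(t) = 96 1-mal integrieren. Die Stammfunktion von dem Snap ist der Ruck. Mit j(0) = 24 erhalten wir j(t) = 96·t + 24. Mit j(t) = 96·t + 24 und Einsetzen von t = 3, finden wir j = 312.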